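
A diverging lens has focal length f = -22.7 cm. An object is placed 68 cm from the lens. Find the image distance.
1/di = 1/f − 1/do → di = -17.02 cm (virtual image)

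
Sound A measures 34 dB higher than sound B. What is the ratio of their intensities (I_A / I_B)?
I_A/I_B = 10^(Δβ/10) = 2512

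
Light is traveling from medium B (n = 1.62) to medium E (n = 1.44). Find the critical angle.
θc = arcsin(n₂/n₁) = 62.73°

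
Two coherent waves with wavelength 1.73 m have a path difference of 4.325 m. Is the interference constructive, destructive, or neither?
destructive — path difference = 2.5λ, an odd multiple of λ/2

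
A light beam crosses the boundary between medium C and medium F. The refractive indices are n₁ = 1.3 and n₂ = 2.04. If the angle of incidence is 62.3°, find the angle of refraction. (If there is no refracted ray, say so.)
sin θ₂ = (n₁/n₂)·sin θ₁ = 0.5642 → θ₂ = 34.35°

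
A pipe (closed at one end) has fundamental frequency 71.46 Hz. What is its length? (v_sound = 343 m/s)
L = v/(4f₁) = 1.2 m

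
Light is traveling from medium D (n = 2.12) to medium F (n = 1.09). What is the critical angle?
θc = arcsin(n₂/n₁) = 30.94°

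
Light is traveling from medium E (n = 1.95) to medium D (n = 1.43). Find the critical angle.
θc = arcsin(n₂/n₁) = 47.17°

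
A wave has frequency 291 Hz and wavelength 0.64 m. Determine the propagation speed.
v = fλ = 186.2 m/s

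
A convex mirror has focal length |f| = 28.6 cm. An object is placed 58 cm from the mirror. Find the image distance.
f = −28.6 cm (convex); 1/di = 1/f − 1/do → di = -19.15 cm (virtual image, behind mirror)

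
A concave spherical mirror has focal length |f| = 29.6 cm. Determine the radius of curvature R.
R = 2|f| = 59.2 cm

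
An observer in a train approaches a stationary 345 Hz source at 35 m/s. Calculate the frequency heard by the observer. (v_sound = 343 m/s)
f_obs = f·(v + v_o)/v = 380.2 Hz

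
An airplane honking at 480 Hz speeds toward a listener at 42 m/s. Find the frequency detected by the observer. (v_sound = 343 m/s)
f_obs = f·v/(v − v_s) = 547 Hz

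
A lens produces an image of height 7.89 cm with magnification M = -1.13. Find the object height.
ho = |hi|/|M| = 6.982 cm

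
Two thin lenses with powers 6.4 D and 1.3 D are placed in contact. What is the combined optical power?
P_total = P₁ + P₂ = 7.7 D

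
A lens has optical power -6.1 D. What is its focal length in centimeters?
f = 1/P = -16.39 cm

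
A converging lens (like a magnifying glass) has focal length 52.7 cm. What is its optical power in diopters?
P = 1/f = 1.898 D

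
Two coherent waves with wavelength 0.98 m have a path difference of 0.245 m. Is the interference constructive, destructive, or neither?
neither (partial) — path difference = 0.25λ, neither a whole number of wavelengths nor an odd multiple of λ/2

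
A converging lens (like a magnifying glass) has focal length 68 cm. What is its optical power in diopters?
P = 1/f = 1.471 D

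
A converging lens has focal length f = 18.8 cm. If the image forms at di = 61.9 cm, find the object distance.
1/do = 1/f − 1/di → do = 27 cm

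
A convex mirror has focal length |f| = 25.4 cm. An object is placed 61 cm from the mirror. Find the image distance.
f = −25.4 cm (convex); 1/di = 1/f − 1/do → di = -17.93 cm (virtual image, behind mirror)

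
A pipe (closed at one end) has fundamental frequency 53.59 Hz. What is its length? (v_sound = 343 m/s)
L = v/(4f₁) = 1.6 m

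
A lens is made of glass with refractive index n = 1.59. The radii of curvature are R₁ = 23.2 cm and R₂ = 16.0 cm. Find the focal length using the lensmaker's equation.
1/f = (n − 1)(1/R₁ − 1/R₂) → f = -87.38 cm (diverging lens)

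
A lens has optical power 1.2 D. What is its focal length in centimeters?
f = 1/P = 83.33 cm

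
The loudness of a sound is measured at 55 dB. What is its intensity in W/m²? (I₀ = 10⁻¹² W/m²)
I = I₀·10^(β/10) = 3.16 × 10⁻⁷ W/m²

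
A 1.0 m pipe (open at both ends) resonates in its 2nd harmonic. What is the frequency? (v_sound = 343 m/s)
fₙ = nv/(2L) = 343 Hz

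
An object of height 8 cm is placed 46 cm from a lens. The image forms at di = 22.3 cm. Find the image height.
hi = (-di/do) × ho = -3.878 cm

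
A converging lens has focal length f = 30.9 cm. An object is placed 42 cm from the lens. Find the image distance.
1/di = 1/f − 1/do → di = 116.9 cm (real image)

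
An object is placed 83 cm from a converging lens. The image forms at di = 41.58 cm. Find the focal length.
1/f = 1/do + 1/di → f = 27.7 cm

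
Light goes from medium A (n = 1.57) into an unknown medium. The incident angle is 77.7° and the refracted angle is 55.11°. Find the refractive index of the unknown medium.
n₂ = n₁·sin θ₁ / sin θ₂ = 1.87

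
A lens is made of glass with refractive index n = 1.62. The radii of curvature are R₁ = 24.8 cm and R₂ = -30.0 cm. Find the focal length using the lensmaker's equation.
1/f = (n − 1)(1/R₁ − 1/R₂) → f = 21.9 cm (converging lens)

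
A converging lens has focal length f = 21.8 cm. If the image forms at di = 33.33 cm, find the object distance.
1/do = 1/f − 1/di → do = 63.02 cm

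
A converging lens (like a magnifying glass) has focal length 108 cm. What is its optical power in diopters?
P = 1/f = 0.9259 D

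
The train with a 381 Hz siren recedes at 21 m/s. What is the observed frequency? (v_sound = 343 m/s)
f_obs = f·v/(v + v_s) = 359 Hz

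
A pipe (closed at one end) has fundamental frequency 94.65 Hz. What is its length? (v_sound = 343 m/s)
L = v/(4f₁) = 0.906 m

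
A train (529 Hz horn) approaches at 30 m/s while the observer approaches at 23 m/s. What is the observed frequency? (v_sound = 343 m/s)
f_obs = f·(v + v_o)/(v − v_s) = 618.6 Hz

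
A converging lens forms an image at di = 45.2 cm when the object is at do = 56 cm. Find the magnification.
M = −di/do = -0.8071 (inverted image)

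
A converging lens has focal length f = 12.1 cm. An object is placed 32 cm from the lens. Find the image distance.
1/di = 1/f − 1/do → di = 19.46 cm (real image)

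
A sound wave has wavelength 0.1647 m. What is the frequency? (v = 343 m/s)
f = v/λ = 2083 Hz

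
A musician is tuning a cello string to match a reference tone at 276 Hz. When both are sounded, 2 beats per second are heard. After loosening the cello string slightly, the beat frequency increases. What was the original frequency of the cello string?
274 Hz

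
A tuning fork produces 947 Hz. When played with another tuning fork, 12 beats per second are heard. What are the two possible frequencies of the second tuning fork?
f₂ = 947 ± 12 Hz → 959 Hz or 935 Hz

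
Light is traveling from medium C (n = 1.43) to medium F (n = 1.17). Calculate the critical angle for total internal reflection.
θc = arcsin(n₂/n₁) = 54.9°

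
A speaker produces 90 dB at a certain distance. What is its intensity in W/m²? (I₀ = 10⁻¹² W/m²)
I = I₀·10^(β/10) = 1.00 × 10⁻³ W/m²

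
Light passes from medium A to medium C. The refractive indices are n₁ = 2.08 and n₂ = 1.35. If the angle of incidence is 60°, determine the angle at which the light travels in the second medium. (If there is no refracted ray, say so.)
sin θ₂ = (n₁/n₂)·sin θ₁ = 1.334 > 1, so there is no refracted ray — the light undergoes total internal reflection.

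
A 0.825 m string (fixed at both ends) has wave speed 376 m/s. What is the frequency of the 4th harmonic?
fₙ = nv/(2L) = 911.5 Hz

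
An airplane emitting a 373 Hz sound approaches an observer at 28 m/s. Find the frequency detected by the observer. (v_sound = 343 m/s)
f_obs = f·v/(v − v_s) = 406.2 Hz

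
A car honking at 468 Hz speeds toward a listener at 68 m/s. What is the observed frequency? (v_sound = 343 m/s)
f_obs = f·v/(v − v_s) = 583.7 Hz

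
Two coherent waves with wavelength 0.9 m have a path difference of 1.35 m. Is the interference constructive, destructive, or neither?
destructive — path difference = 1.5λ, an odd multiple of λ/2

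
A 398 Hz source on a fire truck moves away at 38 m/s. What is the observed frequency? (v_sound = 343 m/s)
f_obs = f·v/(v + v_s) = 358.3 Hz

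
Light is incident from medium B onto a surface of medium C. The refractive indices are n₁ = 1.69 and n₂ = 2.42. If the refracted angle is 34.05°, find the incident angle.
sin θ₁ = (n₂/n₁)·sin θ₂ → θ₁ = 53.3°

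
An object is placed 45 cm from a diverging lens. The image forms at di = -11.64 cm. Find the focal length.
1/f = 1/do + 1/di → f = -15.7 cm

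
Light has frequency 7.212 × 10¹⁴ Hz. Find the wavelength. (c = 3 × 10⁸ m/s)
λ = c/f = 416 nm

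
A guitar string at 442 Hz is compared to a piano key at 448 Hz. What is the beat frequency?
6 Hz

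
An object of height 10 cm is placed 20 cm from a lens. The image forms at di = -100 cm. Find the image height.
hi = (-di/do) × ho = 50 cm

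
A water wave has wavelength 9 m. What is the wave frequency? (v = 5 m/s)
f = v/λ = 0.5556 Hz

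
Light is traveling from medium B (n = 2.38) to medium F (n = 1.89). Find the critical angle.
θc = arcsin(n₂/n₁) = 52.57°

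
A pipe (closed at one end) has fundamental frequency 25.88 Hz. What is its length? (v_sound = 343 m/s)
L = v/(4f₁) = 3.313 m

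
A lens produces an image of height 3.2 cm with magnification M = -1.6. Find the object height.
ho = |hi|/|M| = 2 cm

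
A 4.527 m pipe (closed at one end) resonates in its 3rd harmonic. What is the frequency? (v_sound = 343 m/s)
fₙ = nv/(4L) = 56.83 Hz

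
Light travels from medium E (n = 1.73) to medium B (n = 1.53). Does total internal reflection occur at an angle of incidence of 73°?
θc = arcsin(n₂/n₁) = 62.18°; 73° > θc, so yes — total internal reflection.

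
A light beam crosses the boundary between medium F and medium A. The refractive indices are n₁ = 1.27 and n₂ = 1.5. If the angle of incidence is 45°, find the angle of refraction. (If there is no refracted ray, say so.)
sin θ₂ = (n₁/n₂)·sin θ₁ = 0.5987 → θ₂ = 36.78°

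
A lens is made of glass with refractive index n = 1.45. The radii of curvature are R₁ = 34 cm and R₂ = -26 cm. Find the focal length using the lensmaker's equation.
1/f = (n − 1)(1/R₁ − 1/R₂) → f = 32.74 cm (converging lens)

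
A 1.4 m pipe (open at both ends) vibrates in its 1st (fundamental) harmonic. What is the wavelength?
λₙ = 2L/n = 2.8 m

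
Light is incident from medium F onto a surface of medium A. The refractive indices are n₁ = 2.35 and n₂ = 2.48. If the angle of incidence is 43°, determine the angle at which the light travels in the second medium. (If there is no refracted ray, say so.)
sin θ₂ = (n₁/n₂)·sin θ₁ = 0.6462 → θ₂ = 40.26°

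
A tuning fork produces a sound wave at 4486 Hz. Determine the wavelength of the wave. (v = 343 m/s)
λ = v/f = 0.07646 m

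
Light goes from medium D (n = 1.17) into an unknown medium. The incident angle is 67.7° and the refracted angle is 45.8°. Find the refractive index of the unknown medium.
n₂ = n₁·sin θ₁ / sin θ₂ = 1.51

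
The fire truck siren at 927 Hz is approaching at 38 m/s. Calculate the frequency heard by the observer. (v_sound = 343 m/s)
f_obs = f·v/(v − v_s) = 1042 Hz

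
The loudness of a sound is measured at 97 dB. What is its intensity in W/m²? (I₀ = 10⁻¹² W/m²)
I = I₀·10^(β/10) = 5.01 × 10⁻³ W/m²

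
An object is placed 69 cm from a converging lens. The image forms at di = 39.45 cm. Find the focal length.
1/f = 1/do + 1/di → f = 25.1 cm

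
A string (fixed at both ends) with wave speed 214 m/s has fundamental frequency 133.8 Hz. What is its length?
L = v/(2f₁) = 0.7997 m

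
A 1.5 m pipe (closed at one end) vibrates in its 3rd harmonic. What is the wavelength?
λₙ = 4L/n = 2 m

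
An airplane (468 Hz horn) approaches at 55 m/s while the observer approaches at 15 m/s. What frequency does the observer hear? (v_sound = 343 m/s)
f_obs = f·(v + v_o)/(v − v_s) = 581.8 Hz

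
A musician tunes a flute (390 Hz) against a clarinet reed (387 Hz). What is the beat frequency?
3 Hz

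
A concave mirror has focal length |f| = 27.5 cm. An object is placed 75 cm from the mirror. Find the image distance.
f = +27.5 cm (concave); 1/di = 1/f − 1/do → di = 43.42 cm (real image, in front of mirror)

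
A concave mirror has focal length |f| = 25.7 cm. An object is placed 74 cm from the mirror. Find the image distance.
f = +25.7 cm (concave); 1/di = 1/f − 1/do → di = 39.37 cm (real image, in front of mirror)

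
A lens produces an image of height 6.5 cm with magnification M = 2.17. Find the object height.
ho = |hi|/|M| = 2.995 cm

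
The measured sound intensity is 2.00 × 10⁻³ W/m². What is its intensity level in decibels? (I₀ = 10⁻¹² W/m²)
β = 10·log₁₀(I/I₀) = 93.01 dB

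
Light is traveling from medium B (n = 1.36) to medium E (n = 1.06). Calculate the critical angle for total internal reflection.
θc = arcsin(n₂/n₁) = 51.21°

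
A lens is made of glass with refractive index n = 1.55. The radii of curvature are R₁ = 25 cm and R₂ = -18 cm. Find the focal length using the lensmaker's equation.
1/f = (n − 1)(1/R₁ − 1/R₂) → f = 19.03 cm (converging lens)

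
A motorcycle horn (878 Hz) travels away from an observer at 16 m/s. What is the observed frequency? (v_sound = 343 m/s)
f_obs = f·v/(v + v_s) = 838.9 Hz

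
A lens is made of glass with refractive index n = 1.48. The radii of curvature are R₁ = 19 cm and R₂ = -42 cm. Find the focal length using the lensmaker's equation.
1/f = (n − 1)(1/R₁ − 1/R₂) → f = 27.25 cm (converging lens)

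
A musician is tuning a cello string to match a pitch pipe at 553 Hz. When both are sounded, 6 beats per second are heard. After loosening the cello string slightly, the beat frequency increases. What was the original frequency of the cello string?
547 Hz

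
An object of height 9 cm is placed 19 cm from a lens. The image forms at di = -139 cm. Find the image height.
hi = (-di/do) × ho = 65.84 cm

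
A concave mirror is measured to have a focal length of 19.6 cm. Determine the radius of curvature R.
R = 2|f| = 39.2 cm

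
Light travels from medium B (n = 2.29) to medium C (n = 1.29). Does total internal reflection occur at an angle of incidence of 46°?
θc = arcsin(n₂/n₁) = 34.29°; 46° > θc, so yes — total internal reflection.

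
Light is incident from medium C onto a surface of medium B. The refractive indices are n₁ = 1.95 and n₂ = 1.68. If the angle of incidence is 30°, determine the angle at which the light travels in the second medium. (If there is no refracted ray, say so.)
sin θ₂ = (n₁/n₂)·sin θ₁ = 0.5804 → θ₂ = 35.48°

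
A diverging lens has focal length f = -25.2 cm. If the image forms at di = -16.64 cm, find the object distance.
1/do = 1/f − 1/di → do = 48.99 cm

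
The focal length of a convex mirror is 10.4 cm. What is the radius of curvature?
R = 2|f| = 20.8 cm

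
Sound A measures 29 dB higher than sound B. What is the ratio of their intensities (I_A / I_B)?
I_A/I_B = 10^(Δβ/10) = 794.3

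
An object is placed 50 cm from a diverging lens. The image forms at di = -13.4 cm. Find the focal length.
1/f = 1/do + 1/di → f = -18.31 cm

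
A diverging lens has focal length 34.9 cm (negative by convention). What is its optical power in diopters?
P = 1/f = -2.865 D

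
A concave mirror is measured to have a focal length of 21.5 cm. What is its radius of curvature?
R = 2|f| = 43 cm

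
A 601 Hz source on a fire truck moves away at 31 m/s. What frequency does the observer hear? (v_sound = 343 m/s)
f_obs = f·v/(v + v_s) = 551.2 Hz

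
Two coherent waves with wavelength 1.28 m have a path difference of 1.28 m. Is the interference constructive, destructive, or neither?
constructive — path difference = 1λ, a whole number of wavelengths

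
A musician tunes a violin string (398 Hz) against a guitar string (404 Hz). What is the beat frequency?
6 Hz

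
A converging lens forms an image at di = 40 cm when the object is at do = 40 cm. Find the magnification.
M = −di/do = -1 (inverted image)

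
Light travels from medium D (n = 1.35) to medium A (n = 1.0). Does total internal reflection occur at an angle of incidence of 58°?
θc = arcsin(n₂/n₁) = 47.79°; 58° > θc, so yes — total internal reflection.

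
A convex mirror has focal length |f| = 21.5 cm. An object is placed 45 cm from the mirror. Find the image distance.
f = −21.5 cm (convex); 1/di = 1/f − 1/do → di = -14.55 cm (virtual image, behind mirror)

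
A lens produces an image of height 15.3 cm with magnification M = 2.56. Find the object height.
ho = |hi|/|M| = 5.977 cm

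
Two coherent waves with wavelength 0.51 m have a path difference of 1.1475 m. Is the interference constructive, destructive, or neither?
neither (partial) — path difference = 2.25λ, neither a whole number of wavelengths nor an odd multiple of λ/2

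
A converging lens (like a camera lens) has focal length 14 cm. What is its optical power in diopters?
P = 1/f = 7.143 D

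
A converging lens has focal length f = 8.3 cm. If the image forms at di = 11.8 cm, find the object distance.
1/do = 1/f − 1/di → do = 27.98 cm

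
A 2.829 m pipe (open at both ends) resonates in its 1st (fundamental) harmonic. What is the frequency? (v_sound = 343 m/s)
fₙ = nv/(2L) = 60.62 Hz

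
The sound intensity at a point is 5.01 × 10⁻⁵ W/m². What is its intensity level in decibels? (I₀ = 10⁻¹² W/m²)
β = 10·log₁₀(I/I₀) = 77 dB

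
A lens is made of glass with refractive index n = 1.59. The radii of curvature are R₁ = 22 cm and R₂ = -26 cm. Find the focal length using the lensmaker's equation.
1/f = (n − 1)(1/R₁ − 1/R₂) → f = 20.2 cm (converging lens)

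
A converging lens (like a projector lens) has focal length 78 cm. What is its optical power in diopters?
P = 1/f = 1.282 D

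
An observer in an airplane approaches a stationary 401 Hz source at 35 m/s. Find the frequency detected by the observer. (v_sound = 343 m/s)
f_obs = f·(v + v_o)/v = 441.9 Hz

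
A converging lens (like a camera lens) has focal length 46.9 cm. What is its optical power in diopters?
P = 1/f = 2.132 D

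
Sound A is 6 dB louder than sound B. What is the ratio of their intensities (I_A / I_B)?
I_A/I_B = 10^(Δβ/10) = 3.981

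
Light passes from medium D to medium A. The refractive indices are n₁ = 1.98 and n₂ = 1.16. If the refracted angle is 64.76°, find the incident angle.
sin θ₁ = (n₂/n₁)·sin θ₂ → θ₁ = 32°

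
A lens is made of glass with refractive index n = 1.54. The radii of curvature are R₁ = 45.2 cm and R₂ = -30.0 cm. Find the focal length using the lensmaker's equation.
1/f = (n − 1)(1/R₁ − 1/R₂) → f = 33.39 cm (converging lens)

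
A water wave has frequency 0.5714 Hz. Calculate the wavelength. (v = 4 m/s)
λ = v/f = 7 m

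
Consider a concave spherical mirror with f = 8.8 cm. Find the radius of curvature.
R = 2|f| = 17.6 cm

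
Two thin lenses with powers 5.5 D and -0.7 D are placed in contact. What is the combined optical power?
P_total = P₁ + P₂ = 4.8 D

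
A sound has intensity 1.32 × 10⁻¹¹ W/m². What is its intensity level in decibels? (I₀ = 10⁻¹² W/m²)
β = 10·log₁₀(I/I₀) = 11.21 dB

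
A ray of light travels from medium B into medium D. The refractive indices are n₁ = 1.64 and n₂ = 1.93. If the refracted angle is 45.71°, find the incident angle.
sin θ₁ = (n₂/n₁)·sin θ₂ → θ₁ = 57.39°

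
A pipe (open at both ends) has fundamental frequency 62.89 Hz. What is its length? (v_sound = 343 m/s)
L = v/(2f₁) = 2.727 m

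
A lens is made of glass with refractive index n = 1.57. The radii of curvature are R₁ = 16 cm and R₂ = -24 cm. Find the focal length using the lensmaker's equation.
1/f = (n − 1)(1/R₁ − 1/R₂) → f = 16.84 cm (converging lens)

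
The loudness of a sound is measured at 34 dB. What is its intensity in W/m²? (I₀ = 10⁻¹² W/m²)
I = I₀·10^(β/10) = 2.51 × 10⁻⁹ W/m²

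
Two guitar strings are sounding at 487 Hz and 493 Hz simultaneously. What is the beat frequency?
6 Hz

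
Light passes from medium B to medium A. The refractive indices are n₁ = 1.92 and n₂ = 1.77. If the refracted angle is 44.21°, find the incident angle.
sin θ₁ = (n₂/n₁)·sin θ₂ → θ₁ = 40°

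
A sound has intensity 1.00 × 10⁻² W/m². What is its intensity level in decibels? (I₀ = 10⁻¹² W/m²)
β = 10·log₁₀(I/I₀) = 100 dB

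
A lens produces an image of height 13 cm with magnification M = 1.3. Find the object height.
ho = |hi|/|M| = 10 cm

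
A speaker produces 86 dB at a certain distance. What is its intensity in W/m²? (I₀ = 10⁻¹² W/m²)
I = I₀·10^(β/10) = 3.98 × 10⁻⁴ W/m²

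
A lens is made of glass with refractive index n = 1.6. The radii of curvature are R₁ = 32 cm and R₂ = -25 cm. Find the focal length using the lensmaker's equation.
1/f = (n − 1)(1/R₁ − 1/R₂) → f = 23.39 cm (converging lens)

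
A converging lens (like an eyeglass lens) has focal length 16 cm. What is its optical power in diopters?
P = 1/f = 6.25 D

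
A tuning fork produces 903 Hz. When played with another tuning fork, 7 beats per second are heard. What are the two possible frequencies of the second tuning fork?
f₂ = 903 ± 7 Hz → 910 Hz or 896 Hz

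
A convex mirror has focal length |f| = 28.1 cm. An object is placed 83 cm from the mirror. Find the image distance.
f = −28.1 cm (convex); 1/di = 1/f − 1/do → di = -20.99 cm (virtual image, behind mirror)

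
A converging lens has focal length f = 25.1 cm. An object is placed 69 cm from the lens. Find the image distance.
1/di = 1/f − 1/do → di = 39.45 cm (real image)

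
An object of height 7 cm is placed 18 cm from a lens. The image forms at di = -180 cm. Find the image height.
hi = (-di/do) × ho = 70 cm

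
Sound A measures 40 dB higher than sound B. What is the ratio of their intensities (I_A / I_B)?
I_A/I_B = 10^(Δβ/10) = 10000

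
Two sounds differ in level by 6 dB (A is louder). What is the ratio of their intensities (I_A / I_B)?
I_A/I_B = 10^(Δβ/10) = 3.981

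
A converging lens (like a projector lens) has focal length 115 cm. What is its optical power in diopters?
P = 1/f = 0.8696 D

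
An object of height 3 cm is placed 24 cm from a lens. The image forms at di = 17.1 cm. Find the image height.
hi = (-di/do) × ho = -2.138 cm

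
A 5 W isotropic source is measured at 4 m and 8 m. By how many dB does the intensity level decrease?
Δβ = 20·log₁₀(r₂/r₁) = 6.021 dB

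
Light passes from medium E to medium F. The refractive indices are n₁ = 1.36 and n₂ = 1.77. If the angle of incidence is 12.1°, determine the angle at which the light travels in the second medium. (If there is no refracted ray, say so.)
sin θ₂ = (n₁/n₂)·sin θ₁ = 0.1611 → θ₂ = 9.269°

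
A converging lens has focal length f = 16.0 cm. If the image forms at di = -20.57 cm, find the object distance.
1/do = 1/f − 1/di → do = 9 cm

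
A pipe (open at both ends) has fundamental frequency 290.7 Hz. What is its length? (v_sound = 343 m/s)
L = v/(2f₁) = 0.59 m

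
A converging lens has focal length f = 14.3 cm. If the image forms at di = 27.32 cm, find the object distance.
1/do = 1/f − 1/di → do = 30.01 cm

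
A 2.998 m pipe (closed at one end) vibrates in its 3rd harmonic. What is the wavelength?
λₙ = 4L/n = 3.997 m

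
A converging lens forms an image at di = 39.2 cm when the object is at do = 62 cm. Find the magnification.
M = −di/do = -0.6323 (inverted image)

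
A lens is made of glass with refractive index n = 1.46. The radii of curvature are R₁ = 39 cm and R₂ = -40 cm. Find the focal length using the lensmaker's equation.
1/f = (n − 1)(1/R₁ − 1/R₂) → f = 42.93 cm (converging lens)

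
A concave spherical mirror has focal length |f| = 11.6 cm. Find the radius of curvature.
R = 2|f| = 23.2 cm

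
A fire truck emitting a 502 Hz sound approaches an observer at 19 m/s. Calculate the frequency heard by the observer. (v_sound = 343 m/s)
f_obs = f·v/(v − v_s) = 531.4 Hz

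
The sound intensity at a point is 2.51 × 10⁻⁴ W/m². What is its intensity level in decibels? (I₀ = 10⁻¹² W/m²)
β = 10·log₁₀(I/I₀) = 84 dB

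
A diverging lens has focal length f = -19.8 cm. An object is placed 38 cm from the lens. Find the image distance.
1/di = 1/f − 1/do → di = -13.02 cm (virtual image)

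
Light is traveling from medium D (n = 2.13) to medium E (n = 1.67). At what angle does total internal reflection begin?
θc = arcsin(n₂/n₁) = 51.63°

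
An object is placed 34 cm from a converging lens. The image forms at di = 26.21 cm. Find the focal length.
1/f = 1/do + 1/di → f = 14.8 cm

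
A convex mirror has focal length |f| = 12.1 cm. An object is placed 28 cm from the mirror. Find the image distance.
f = −12.1 cm (convex); 1/di = 1/f − 1/do → di = -8.449 cm (virtual image, behind mirror)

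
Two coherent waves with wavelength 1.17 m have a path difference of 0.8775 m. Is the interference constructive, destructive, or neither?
neither (partial) — path difference = 0.75λ, neither a whole number of wavelengths nor an odd multiple of λ/2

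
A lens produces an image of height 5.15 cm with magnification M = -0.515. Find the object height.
ho = |hi|/|M| = 10 cm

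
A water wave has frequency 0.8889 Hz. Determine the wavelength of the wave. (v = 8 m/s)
λ = v/f = 9 m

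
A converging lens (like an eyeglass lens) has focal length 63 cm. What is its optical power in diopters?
P = 1/f = 1.587 D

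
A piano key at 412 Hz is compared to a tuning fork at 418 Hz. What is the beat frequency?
6 Hz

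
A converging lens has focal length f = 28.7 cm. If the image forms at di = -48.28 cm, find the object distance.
1/do = 1/f − 1/di → do = 18 cm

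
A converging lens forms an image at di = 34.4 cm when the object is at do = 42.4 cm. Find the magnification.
M = −di/do = -0.8113 (inverted image)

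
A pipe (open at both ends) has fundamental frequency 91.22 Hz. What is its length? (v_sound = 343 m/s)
L = v/(2f₁) = 1.88 m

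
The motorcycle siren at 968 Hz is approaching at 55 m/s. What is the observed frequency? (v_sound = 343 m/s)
f_obs = f·v/(v − v_s) = 1153 Hz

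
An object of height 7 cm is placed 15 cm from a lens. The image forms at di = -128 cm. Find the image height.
hi = (-di/do) × ho = 59.73 cm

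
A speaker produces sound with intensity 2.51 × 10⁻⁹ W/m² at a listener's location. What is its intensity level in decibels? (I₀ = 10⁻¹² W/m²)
β = 10·log₁₀(I/I₀) = 34 dB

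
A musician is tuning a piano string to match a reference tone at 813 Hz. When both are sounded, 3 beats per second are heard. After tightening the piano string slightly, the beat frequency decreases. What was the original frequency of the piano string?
810 Hz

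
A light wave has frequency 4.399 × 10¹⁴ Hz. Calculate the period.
T = 1/f = 2.273 × 10⁻¹⁵ s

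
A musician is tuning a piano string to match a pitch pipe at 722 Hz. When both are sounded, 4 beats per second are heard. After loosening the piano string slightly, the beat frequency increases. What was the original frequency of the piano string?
718 Hz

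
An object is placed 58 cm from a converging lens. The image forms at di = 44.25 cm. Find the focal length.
1/f = 1/do + 1/di → f = 25.1 cm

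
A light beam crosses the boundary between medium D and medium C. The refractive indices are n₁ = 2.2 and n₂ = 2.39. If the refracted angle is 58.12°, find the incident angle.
sin θ₁ = (n₂/n₁)·sin θ₂ → θ₁ = 67.29°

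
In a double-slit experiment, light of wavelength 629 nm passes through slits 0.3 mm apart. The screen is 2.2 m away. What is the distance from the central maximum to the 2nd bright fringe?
y = mλL/d = 9.225 mm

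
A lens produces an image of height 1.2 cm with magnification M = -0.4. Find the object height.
ho = |hi|/|M| = 3 cm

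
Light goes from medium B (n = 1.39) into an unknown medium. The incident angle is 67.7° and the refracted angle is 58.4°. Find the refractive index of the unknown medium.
n₂ = n₁·sin θ₁ / sin θ₂ = 1.51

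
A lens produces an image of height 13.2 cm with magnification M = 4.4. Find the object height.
ho = |hi|/|M| = 3 cm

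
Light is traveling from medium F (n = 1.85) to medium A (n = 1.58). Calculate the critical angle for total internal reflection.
θc = arcsin(n₂/n₁) = 58.66°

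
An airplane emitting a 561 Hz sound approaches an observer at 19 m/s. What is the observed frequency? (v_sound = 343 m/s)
f_obs = f·v/(v − v_s) = 593.9 Hz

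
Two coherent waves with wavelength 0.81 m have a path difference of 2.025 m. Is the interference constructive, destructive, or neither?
destructive — path difference = 2.5λ, an odd multiple of λ/2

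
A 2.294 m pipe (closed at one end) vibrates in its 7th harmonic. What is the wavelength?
λₙ = 4L/n = 1.311 m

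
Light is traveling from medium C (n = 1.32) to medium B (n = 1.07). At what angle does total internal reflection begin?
θc = arcsin(n₂/n₁) = 54.16°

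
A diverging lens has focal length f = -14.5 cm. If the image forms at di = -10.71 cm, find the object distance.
1/do = 1/f − 1/di → do = 40.97 cm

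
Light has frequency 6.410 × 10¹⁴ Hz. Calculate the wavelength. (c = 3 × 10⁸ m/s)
λ = c/f = 468 nm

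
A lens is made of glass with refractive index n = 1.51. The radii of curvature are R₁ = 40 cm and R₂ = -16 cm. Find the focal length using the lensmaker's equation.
1/f = (n − 1)(1/R₁ − 1/R₂) → f = 22.41 cm (converging lens)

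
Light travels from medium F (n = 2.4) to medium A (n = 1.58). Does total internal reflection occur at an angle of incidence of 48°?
θc = arcsin(n₂/n₁) = 41.17°; 48° > θc, so yes — total internal reflection.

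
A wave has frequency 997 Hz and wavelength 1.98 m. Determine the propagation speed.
v = fλ = 1974 m/s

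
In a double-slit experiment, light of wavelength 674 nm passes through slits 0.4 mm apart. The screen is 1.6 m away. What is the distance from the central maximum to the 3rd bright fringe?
y = mλL/d = 8.088 mm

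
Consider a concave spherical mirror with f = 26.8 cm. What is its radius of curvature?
R = 2|f| = 53.6 cm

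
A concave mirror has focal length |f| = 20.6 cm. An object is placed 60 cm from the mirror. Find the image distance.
f = +20.6 cm (concave); 1/di = 1/f − 1/do → di = 31.37 cm (real image, in front of mirror)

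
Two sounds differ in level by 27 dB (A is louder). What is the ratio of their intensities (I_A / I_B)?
I_A/I_B = 10^(Δβ/10) = 501.2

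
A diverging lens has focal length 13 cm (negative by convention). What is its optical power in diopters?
P = 1/f = -7.692 D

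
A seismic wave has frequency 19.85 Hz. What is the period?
T = 1/f = 0.05038 s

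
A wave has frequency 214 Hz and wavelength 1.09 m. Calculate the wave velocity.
v = fλ = 233.3 m/s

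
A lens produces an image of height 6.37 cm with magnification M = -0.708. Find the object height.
ho = |hi|/|M| = 8.997 cm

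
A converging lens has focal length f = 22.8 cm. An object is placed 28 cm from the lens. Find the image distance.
1/di = 1/f − 1/do → di = 122.8 cm (real image)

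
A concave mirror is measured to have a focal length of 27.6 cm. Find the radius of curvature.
R = 2|f| = 55.2 cm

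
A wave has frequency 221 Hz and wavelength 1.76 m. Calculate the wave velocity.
v = fλ = 389 m/s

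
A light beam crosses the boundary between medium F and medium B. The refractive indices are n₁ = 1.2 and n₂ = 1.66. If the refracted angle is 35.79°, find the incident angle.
sin θ₁ = (n₂/n₁)·sin θ₂ → θ₁ = 54°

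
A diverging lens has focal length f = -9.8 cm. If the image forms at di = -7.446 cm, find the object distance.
1/do = 1/f − 1/di → do = 31 cm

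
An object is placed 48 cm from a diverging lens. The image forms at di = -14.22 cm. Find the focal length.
1/f = 1/do + 1/di → f = -20.21 cm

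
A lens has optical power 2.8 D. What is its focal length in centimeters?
f = 1/P = 35.71 cm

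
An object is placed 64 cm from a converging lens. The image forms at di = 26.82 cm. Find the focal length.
1/f = 1/do + 1/di → f = 18.9 cm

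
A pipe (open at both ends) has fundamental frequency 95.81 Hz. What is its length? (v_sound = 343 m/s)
L = v/(2f₁) = 1.79 m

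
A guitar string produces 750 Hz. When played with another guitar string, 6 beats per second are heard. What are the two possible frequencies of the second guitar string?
f₂ = 750 ± 6 Hz → 756 Hz or 744 Hz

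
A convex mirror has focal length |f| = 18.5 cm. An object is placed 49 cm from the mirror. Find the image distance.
f = −18.5 cm (convex); 1/di = 1/f − 1/do → di = -13.43 cm (virtual image, behind mirror)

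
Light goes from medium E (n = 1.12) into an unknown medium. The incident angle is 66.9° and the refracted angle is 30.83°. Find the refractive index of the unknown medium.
n₂ = n₁·sin θ₁ / sin θ₂ = 2.01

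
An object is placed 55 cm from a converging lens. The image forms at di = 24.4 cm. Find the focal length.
1/f = 1/do + 1/di → f = 16.9 cm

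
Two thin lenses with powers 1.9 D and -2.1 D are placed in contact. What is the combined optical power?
P_total = P₁ + P₂ = -0.2 D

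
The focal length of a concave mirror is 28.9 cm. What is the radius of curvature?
R = 2|f| = 57.8 cm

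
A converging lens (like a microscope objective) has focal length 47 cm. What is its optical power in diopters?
P = 1/f = 2.128 D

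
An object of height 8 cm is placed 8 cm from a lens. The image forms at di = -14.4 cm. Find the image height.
hi = (-di/do) × ho = 14.4 cm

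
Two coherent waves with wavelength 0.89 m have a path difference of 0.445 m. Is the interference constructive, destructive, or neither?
destructive — path difference = 0.5λ, an odd multiple of λ/2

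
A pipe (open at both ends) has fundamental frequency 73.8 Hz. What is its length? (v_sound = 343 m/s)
L = v/(2f₁) = 2.324 m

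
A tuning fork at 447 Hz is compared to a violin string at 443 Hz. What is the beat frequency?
4 Hz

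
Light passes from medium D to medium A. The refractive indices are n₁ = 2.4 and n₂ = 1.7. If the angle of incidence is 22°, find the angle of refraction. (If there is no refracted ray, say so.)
sin θ₂ = (n₁/n₂)·sin θ₁ = 0.5289 → θ₂ = 31.93°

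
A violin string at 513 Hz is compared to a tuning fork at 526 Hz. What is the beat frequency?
13 Hz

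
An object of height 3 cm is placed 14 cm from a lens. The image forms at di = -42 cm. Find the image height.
hi = (-di/do) × ho = 9 cm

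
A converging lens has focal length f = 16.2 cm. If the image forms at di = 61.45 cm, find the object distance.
1/do = 1/f − 1/di → do = 22 cm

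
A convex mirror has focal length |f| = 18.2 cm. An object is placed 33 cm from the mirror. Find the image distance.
f = −18.2 cm (convex); 1/di = 1/f − 1/do → di = -11.73 cm (virtual image, behind mirror)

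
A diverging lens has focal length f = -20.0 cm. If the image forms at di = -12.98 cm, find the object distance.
1/do = 1/f − 1/di → do = 36.98 cm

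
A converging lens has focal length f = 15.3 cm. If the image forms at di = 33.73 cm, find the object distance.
1/do = 1/f − 1/di → do = 28 cm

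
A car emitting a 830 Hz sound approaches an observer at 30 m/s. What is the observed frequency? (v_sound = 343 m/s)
f_obs = f·v/(v − v_s) = 909.6 Hz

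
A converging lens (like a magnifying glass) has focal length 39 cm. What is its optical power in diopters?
P = 1/f = 2.564 D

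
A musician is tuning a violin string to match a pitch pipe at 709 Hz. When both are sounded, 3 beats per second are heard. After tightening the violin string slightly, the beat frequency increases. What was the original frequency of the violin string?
712 Hz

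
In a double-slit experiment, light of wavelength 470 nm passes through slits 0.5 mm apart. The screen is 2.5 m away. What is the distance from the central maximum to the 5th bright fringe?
y = mλL/d = 11.75 mm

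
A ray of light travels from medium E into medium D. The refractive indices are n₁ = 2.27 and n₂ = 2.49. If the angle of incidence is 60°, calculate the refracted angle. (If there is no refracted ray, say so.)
sin θ₂ = (n₁/n₂)·sin θ₁ = 0.7895 → θ₂ = 52.14°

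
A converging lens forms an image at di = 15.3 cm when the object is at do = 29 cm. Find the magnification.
M = −di/do = -0.5276 (inverted image)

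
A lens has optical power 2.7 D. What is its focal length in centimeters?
f = 1/P = 37.04 cm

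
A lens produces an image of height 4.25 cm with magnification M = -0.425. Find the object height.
ho = |hi|/|M| = 10 cm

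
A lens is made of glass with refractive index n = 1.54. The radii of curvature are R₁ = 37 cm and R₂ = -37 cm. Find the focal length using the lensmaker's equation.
1/f = (n − 1)(1/R₁ − 1/R₂) → f = 34.26 cm (converging lens)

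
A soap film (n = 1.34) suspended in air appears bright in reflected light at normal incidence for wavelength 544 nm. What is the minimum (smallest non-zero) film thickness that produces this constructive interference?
2nt = (m − ½)λ with m = 1 → t = (m − ½)λ/(2n) = 101.5 nm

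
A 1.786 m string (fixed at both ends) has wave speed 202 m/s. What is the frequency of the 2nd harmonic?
fₙ = nv/(2L) = 113.1 Hz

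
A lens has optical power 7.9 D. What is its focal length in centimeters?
f = 1/P = 12.66 cm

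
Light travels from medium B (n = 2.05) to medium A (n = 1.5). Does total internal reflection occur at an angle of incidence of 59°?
θc = arcsin(n₂/n₁) = 47.03°; 59° > θc, so yes — total internal reflection.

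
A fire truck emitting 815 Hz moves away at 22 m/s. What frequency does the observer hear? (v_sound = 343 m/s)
f_obs = f·v/(v + v_s) = 765.9 Hz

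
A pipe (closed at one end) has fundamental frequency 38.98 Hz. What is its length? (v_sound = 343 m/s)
L = v/(4f₁) = 2.2 m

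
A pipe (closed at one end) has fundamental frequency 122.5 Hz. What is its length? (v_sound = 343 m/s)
L = v/(4f₁) = 0.7 m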